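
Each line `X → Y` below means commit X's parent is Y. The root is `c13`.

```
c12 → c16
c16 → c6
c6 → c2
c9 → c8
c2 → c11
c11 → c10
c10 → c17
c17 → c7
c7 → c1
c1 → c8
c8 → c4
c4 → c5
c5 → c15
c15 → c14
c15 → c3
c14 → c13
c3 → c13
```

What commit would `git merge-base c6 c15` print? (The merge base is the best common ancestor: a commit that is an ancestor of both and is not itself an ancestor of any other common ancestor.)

c15

Ancestors of c6: {c1, c10, c11, c13, c14, c15, c17, c2, c3, c4, c5, c6, c7, c8}.
Ancestors of c15: {c13, c14, c15, c3}.
Common ancestors: {c13, c14, c15, c3}.
Among these, c15 is not an ancestor of any other common ancestor — it is the merge base.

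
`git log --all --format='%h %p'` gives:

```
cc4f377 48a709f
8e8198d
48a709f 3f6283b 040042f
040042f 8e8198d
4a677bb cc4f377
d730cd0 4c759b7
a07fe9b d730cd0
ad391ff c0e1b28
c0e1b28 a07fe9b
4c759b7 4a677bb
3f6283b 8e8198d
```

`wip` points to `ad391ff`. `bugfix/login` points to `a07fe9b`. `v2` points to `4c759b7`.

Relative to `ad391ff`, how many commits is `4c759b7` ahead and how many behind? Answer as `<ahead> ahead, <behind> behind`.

Reachable from 4c759b7: {040042f, 3f6283b, 48a709f, 4a677bb, 4c759b7, 8e8198d, cc4f377}.
Reachable from ad391ff: {040042f, 3f6283b, 48a709f, 4a677bb, 4c759b7, 8e8198d, a07fe9b, ad391ff, c0e1b28, cc4f377, d730cd0}.
Only in 4c759b7's history (ahead): {} — 0.
Only in ad391ff's history (behind): {a07fe9b, ad391ff, c0e1b28, d730cd0} — 4.

0 ahead, 4 behind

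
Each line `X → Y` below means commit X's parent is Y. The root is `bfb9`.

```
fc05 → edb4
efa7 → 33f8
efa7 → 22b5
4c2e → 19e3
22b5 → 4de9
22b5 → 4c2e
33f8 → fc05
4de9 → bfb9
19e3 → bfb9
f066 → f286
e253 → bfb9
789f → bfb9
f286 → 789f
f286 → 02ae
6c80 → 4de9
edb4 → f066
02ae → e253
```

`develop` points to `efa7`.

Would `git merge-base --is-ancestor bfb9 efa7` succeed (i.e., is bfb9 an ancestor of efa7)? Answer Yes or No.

Ancestors of efa7 (commits reachable by following parents): {02ae, 19e3, 22b5, 33f8, 4c2e, 4de9, 789f, bfb9, e253, edb4, efa7, f066, f286, fc05}.
bfb9 is in that set, so it is an ancestor of efa7.

Yes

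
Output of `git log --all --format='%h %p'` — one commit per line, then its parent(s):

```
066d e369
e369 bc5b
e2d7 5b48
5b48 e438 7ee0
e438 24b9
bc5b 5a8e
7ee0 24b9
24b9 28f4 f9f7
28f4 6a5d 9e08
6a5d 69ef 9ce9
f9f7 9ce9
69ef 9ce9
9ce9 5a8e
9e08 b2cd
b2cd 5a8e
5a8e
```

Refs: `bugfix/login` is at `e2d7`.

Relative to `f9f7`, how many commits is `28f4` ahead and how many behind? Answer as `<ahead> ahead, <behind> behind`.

Reachable from 28f4: {28f4, 5a8e, 69ef, 6a5d, 9ce9, 9e08, b2cd}.
Reachable from f9f7: {5a8e, 9ce9, f9f7}.
Only in 28f4's history (ahead): {28f4, 69ef, 6a5d, 9e08, b2cd} — 5.
Only in f9f7's history (behind): {f9f7} — 1.

5 ahead, 1 behind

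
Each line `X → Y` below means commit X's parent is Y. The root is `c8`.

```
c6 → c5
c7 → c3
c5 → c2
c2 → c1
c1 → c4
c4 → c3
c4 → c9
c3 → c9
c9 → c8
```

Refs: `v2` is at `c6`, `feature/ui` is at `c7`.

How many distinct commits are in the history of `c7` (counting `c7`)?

4

Walking parent pointers from c7: reachable set = {c3, c7, c8, c9}.
That is 4 commits.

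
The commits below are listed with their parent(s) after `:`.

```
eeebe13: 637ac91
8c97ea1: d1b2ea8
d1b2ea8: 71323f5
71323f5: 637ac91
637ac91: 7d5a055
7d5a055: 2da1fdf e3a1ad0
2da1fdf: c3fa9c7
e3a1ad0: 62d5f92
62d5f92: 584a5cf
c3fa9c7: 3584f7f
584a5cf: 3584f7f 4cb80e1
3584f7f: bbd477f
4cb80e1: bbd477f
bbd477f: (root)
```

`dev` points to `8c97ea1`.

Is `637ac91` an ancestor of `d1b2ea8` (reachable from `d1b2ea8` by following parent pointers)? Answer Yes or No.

Yes

Ancestors of d1b2ea8 (commits reachable by following parents): {2da1fdf, 3584f7f, 4cb80e1, 584a5cf, 62d5f92, 637ac91, 71323f5, 7d5a055, bbd477f, c3fa9c7, d1b2ea8, e3a1ad0}.
637ac91 is in that set, so it is an ancestor of d1b2ea8.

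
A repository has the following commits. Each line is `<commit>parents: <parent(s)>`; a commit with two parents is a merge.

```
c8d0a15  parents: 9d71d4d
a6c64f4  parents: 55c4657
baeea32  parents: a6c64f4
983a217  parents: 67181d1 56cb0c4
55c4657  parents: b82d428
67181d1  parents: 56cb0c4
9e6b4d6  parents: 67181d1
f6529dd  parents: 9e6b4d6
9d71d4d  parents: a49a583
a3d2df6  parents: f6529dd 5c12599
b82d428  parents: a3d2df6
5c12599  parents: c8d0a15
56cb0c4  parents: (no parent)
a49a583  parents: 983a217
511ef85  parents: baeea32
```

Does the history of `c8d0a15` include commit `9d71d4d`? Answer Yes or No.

Ancestors of c8d0a15 (commits reachable by following parents): {56cb0c4, 67181d1, 983a217, 9d71d4d, a49a583, c8d0a15}.
9d71d4d is in that set, so it is an ancestor of c8d0a15.

Yes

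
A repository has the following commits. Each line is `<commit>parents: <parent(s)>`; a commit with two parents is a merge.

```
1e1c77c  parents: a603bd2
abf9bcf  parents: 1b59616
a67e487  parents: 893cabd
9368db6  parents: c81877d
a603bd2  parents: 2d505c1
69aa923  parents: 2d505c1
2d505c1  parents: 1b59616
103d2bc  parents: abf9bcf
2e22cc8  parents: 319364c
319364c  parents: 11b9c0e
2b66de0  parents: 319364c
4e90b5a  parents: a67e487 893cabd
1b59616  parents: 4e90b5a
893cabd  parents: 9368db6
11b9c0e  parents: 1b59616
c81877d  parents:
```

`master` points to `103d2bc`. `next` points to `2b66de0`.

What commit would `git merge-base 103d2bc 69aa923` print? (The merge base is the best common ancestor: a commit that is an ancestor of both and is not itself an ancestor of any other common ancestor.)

Ancestors of 103d2bc: {103d2bc, 1b59616, 4e90b5a, 893cabd, 9368db6, a67e487, abf9bcf, c81877d}.
Ancestors of 69aa923: {1b59616, 2d505c1, 4e90b5a, 69aa923, 893cabd, 9368db6, a67e487, c81877d}.
Common ancestors: {1b59616, 4e90b5a, 893cabd, 9368db6, a67e487, c81877d}.
Among these, 1b59616 is not an ancestor of any other common ancestor — it is the merge base.

1b59616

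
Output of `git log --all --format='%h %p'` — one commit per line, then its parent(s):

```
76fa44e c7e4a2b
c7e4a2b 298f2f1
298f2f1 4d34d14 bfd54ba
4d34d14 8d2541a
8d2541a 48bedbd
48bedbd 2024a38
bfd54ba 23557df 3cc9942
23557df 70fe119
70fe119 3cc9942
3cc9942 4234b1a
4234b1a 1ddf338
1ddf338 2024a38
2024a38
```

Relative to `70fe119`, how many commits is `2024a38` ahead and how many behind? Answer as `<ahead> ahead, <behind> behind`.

0 ahead, 4 behind

Reachable from 2024a38: {2024a38}.
Reachable from 70fe119: {1ddf338, 2024a38, 3cc9942, 4234b1a, 70fe119}.
Only in 2024a38's history (ahead): {} — 0.
Only in 70fe119's history (behind): {1ddf338, 3cc9942, 4234b1a, 70fe119} — 4.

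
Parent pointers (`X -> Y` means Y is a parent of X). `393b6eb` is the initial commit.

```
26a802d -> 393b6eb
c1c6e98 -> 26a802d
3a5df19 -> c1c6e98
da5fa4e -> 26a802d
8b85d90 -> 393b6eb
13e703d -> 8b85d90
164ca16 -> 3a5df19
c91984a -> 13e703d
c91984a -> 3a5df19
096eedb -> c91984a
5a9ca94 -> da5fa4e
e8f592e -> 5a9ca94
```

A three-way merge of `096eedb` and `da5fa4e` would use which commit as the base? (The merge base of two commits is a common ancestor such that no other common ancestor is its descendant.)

26a802d

Ancestors of 096eedb: {096eedb, 13e703d, 26a802d, 393b6eb, 3a5df19, 8b85d90, c1c6e98, c91984a}.
Ancestors of da5fa4e: {26a802d, 393b6eb, da5fa4e}.
Common ancestors: {26a802d, 393b6eb}.
Among these, 26a802d is not an ancestor of any other common ancestor — it is the merge base.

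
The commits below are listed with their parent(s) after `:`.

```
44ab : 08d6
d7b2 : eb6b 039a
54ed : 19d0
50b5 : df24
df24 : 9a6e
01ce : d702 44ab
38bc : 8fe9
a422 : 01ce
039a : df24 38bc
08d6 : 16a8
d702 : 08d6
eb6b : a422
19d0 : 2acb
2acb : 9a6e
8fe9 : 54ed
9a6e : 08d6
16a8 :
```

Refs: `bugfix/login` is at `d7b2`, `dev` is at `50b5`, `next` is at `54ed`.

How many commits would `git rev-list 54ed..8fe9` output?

1

Reachable from 8fe9: {08d6, 16a8, 19d0, 2acb, 54ed, 8fe9, 9a6e}.
Reachable from 54ed: {08d6, 16a8, 19d0, 2acb, 54ed, 9a6e}.
In 8fe9's history but not 54ed's: {8fe9} — 1 commit.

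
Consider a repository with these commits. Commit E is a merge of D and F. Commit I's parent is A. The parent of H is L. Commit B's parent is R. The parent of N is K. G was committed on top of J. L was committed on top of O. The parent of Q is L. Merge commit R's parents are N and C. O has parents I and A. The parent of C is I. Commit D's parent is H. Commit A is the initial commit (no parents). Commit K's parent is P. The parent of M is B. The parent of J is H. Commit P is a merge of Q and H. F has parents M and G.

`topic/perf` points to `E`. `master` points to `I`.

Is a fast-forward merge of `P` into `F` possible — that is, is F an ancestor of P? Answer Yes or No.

No

A fast-forward from F to P is possible iff F is an ancestor of P.
Ancestors of P: {A, H, I, L, O, P, Q}.
F is not among them, so fast-forward is not possible.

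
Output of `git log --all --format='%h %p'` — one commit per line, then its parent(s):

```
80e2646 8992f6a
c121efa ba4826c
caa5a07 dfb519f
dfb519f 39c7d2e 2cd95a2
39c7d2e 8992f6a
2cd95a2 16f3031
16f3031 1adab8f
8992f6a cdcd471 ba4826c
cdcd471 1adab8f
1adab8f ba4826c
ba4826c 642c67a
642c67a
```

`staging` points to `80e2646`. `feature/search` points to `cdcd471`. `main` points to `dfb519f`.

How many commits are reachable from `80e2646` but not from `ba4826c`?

Reachable from 80e2646: {1adab8f, 642c67a, 80e2646, 8992f6a, ba4826c, cdcd471}.
Reachable from ba4826c: {642c67a, ba4826c}.
In 80e2646's history but not ba4826c's: {1adab8f, 80e2646, 8992f6a, cdcd471} — 4 commits.

4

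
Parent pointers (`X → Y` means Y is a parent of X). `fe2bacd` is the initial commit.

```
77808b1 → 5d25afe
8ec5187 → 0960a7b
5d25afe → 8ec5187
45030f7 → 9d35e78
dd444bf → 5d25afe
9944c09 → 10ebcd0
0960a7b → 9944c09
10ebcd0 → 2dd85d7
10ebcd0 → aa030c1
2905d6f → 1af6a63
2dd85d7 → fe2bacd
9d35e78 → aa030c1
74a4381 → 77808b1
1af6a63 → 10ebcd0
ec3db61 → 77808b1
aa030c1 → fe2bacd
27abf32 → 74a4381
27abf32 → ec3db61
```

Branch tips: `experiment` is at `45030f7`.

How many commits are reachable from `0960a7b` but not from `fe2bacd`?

5

Reachable from 0960a7b: {0960a7b, 10ebcd0, 2dd85d7, 9944c09, aa030c1, fe2bacd}.
Reachable from fe2bacd: {fe2bacd}.
In 0960a7b's history but not fe2bacd's: {0960a7b, 10ebcd0, 2dd85d7, 9944c09, aa030c1} — 5 commits.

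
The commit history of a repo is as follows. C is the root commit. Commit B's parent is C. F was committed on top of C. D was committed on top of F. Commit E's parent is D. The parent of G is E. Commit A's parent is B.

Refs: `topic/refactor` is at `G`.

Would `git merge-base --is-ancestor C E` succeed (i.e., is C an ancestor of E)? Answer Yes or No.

Ancestors of E (commits reachable by following parents): {C, D, E, F}.
C is in that set, so it is an ancestor of E.

Yes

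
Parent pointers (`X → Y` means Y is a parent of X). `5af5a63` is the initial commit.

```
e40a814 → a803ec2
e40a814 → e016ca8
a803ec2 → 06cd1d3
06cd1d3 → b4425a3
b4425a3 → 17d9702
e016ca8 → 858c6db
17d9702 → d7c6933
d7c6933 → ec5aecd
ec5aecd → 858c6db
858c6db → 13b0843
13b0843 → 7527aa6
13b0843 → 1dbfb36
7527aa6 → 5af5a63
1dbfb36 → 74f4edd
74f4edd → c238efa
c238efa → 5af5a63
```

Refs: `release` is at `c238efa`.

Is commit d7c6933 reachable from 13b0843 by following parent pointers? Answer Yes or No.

Ancestors of 13b0843: {13b0843, 1dbfb36, 5af5a63, 74f4edd, 7527aa6, c238efa}.
d7c6933 is not in that set, so it is not an ancestor of 13b0843.

No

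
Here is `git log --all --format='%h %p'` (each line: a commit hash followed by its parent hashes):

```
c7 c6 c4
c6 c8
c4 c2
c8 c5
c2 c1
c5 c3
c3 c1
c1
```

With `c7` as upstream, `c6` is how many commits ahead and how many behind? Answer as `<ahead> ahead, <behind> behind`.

Reachable from c6: {c1, c3, c5, c6, c8}.
Reachable from c7: {c1, c2, c3, c4, c5, c6, c7, c8}.
Only in c6's history (ahead): {} — 0.
Only in c7's history (behind): {c2, c4, c7} — 3.

0 ahead, 3 behind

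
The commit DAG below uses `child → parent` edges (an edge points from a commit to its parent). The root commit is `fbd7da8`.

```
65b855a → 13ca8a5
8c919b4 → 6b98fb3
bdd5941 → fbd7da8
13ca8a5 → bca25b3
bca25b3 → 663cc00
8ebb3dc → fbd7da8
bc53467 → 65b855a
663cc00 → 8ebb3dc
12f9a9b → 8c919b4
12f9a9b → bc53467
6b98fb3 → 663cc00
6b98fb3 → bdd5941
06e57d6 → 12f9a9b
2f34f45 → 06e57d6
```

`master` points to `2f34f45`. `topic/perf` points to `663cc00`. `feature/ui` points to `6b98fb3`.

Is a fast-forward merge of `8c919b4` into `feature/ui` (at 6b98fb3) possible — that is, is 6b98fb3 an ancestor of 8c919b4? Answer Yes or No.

Yes

A fast-forward from 6b98fb3 to 8c919b4 is possible iff 6b98fb3 is an ancestor of 8c919b4.
Ancestors of 8c919b4: {663cc00, 6b98fb3, 8c919b4, 8ebb3dc, bdd5941, fbd7da8}.
6b98fb3 is among them, so fast-forward is possible.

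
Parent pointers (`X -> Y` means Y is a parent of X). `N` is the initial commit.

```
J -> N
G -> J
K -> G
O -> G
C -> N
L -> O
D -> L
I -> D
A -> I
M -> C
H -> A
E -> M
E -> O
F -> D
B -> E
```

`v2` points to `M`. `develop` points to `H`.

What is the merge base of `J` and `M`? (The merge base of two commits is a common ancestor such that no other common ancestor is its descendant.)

N

Ancestors of J: {J, N}.
Ancestors of M: {C, M, N}.
Common ancestors: {N}.
The only common ancestor is N, so it is the merge base.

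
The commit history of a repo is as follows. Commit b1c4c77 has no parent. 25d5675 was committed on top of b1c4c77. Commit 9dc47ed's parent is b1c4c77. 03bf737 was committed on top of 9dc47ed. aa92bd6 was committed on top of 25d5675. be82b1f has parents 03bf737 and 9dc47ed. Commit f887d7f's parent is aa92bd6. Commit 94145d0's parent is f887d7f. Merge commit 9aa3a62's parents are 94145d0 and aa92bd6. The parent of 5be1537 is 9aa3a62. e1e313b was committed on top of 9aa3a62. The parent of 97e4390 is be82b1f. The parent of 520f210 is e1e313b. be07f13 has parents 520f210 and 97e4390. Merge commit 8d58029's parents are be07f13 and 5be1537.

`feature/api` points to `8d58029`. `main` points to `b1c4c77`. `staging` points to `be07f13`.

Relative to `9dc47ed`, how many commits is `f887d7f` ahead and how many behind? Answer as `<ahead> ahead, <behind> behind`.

3 ahead, 1 behind

Reachable from f887d7f: {25d5675, aa92bd6, b1c4c77, f887d7f}.
Reachable from 9dc47ed: {9dc47ed, b1c4c77}.
Only in f887d7f's history (ahead): {25d5675, aa92bd6, f887d7f} — 3.
Only in 9dc47ed's history (behind): {9dc47ed} — 1.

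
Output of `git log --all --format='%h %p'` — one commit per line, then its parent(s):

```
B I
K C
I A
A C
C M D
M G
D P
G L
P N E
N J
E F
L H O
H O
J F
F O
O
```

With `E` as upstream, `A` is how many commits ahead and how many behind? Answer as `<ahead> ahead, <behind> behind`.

Reachable from A: {A, C, D, E, F, G, H, J, L, M, N, O, P}.
Reachable from E: {E, F, O}.
Only in A's history (ahead): {A, C, D, G, H, J, L, M, N, P} — 10.
Only in E's history (behind): {} — 0.

10 ahead, 0 behind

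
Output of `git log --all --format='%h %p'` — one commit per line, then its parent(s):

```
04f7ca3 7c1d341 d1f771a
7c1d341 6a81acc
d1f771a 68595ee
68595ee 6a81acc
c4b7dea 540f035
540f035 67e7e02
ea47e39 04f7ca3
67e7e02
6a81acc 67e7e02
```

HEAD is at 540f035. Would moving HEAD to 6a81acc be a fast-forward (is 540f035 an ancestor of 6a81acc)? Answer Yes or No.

No

A fast-forward from 540f035 to 6a81acc is possible iff 540f035 is an ancestor of 6a81acc.
Ancestors of 6a81acc: {67e7e02, 6a81acc}.
540f035 is not among them, so fast-forward is not possible.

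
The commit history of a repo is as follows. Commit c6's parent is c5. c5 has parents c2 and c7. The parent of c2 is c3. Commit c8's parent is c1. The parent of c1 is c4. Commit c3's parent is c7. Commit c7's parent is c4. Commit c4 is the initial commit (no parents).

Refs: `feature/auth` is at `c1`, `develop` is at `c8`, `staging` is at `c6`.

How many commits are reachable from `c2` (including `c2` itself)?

4

Walking parent pointers from c2: reachable set = {c2, c3, c4, c7}.
That is 4 commits.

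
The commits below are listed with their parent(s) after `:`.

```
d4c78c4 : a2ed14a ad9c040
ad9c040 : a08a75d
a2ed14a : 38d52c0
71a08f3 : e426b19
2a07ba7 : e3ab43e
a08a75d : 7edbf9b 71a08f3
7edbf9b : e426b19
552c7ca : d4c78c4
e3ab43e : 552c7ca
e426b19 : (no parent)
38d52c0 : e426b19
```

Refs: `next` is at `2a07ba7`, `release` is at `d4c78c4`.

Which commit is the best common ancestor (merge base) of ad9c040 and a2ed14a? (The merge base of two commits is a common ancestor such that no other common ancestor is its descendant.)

e426b19

Ancestors of ad9c040: {71a08f3, 7edbf9b, a08a75d, ad9c040, e426b19}.
Ancestors of a2ed14a: {38d52c0, a2ed14a, e426b19}.
Common ancestors: {e426b19}.
The only common ancestor is e426b19, so it is the merge base.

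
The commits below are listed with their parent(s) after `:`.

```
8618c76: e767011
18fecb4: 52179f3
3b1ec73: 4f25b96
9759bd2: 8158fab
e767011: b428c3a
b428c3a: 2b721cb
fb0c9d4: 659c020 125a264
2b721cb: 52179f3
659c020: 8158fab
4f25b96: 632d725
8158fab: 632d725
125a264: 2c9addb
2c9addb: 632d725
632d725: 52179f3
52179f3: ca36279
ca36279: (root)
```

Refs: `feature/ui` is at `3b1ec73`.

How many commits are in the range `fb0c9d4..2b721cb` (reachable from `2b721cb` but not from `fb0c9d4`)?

1

Reachable from 2b721cb: {2b721cb, 52179f3, ca36279}.
Reachable from fb0c9d4: {125a264, 2c9addb, 52179f3, 632d725, 659c020, 8158fab, ca36279, fb0c9d4}.
In 2b721cb's history but not fb0c9d4's: {2b721cb} — 1 commit.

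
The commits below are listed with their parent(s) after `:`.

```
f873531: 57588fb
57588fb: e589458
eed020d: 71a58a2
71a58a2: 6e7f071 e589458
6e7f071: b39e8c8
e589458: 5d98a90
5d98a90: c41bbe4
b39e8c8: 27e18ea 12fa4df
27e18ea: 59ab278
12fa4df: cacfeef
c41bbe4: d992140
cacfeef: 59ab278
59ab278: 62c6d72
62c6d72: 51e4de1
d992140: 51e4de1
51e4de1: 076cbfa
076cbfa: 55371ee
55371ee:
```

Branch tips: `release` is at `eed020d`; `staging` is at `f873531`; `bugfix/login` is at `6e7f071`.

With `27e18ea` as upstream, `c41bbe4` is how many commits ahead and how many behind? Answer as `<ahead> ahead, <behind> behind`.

2 ahead, 3 behind

Reachable from c41bbe4: {076cbfa, 51e4de1, 55371ee, c41bbe4, d992140}.
Reachable from 27e18ea: {076cbfa, 27e18ea, 51e4de1, 55371ee, 59ab278, 62c6d72}.
Only in c41bbe4's history (ahead): {c41bbe4, d992140} — 2.
Only in 27e18ea's history (behind): {27e18ea, 59ab278, 62c6d72} — 3.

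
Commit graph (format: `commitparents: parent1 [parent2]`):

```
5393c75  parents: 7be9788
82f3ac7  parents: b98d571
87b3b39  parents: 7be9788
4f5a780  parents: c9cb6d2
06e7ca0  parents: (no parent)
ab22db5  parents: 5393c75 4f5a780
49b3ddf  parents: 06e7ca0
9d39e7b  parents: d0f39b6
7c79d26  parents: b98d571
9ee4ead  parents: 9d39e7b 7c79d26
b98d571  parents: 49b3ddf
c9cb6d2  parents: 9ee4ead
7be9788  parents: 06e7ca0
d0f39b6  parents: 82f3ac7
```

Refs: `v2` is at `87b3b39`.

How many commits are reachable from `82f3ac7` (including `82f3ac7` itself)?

4

Walking parent pointers from 82f3ac7: reachable set = {06e7ca0, 49b3ddf, 82f3ac7, b98d571}.
That is 4 commits.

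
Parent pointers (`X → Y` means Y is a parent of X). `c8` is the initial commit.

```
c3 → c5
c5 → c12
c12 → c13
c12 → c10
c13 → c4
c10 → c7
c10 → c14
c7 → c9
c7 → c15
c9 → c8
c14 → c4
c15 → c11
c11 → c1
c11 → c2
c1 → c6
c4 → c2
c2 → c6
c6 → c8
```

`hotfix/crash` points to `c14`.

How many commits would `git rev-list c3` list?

Walking parent pointers from c3: reachable set = {c1, c10, c11, c12, c13, c14, c15, c2, c3, c4, c5, c6, c7, c8, c9}.
That is 15 commits.

15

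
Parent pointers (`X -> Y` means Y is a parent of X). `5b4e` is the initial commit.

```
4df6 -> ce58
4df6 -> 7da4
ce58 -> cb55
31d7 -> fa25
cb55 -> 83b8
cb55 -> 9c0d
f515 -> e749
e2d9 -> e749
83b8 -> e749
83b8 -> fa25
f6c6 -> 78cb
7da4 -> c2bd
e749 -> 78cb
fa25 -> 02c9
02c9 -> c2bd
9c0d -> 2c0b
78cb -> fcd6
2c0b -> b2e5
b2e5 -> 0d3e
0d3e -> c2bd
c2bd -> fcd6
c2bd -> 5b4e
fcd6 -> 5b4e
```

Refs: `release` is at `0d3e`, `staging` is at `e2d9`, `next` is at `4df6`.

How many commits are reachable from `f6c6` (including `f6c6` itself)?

4

Walking parent pointers from f6c6: reachable set = {5b4e, 78cb, f6c6, fcd6}.
That is 4 commits.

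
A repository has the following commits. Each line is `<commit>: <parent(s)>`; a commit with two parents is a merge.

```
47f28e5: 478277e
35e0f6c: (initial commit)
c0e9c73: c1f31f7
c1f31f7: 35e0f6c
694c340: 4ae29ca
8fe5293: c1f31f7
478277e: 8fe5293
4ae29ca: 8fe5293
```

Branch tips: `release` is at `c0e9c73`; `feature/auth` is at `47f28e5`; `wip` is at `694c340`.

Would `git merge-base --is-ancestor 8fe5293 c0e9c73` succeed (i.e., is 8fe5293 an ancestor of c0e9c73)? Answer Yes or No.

No

Ancestors of c0e9c73: {35e0f6c, c0e9c73, c1f31f7}.
8fe5293 is not in that set, so it is not an ancestor of c0e9c73.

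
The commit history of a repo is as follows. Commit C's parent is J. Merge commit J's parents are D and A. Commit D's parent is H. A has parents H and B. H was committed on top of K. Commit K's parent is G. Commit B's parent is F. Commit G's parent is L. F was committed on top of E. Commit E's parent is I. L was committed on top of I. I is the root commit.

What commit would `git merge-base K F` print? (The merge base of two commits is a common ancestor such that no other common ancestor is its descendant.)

I

Ancestors of K: {G, I, K, L}.
Ancestors of F: {E, F, I}.
Common ancestors: {I}.
The only common ancestor is I, so it is the merge base.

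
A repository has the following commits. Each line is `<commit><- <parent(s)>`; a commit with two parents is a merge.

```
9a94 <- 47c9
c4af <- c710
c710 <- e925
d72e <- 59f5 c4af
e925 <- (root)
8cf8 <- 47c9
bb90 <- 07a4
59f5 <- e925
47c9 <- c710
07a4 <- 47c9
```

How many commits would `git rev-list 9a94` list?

4

Walking parent pointers from 9a94: reachable set = {47c9, 9a94, c710, e925}.
That is 4 commits.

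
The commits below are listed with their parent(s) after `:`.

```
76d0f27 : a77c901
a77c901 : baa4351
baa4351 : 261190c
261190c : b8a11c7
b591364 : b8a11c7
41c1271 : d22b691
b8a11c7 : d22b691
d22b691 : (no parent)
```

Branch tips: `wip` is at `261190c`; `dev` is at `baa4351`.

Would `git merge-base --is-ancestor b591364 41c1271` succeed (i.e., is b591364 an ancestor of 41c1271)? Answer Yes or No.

No

Ancestors of 41c1271: {41c1271, d22b691}.
b591364 is not in that set, so it is not an ancestor of 41c1271.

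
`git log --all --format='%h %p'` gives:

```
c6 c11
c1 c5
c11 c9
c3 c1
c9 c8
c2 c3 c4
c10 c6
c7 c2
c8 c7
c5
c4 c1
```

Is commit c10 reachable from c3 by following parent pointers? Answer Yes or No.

No

Ancestors of c3: {c1, c3, c5}.
c10 is not in that set, so it is not an ancestor of c3.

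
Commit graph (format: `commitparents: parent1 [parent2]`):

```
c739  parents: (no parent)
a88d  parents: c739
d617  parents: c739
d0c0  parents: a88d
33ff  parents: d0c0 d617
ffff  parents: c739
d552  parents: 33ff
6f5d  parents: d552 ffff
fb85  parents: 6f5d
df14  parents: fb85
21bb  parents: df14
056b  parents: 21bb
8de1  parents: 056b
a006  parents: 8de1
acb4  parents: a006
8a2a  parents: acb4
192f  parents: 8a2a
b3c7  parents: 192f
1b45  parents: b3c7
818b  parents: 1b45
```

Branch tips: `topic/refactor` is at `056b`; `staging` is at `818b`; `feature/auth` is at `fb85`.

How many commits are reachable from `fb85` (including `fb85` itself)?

Walking parent pointers from fb85: reachable set = {33ff, 6f5d, a88d, c739, d0c0, d552, d617, fb85, ffff}.
That is 9 commits.

9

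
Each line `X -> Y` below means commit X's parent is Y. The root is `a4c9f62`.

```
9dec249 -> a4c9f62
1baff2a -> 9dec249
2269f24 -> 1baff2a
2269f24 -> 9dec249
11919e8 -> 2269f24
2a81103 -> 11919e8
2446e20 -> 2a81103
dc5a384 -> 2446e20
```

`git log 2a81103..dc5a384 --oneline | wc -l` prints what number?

2

Reachable from dc5a384: {11919e8, 1baff2a, 2269f24, 2446e20, 2a81103, 9dec249, a4c9f62, dc5a384}.
Reachable from 2a81103: {11919e8, 1baff2a, 2269f24, 2a81103, 9dec249, a4c9f62}.
In dc5a384's history but not 2a81103's: {2446e20, dc5a384} — 2 commits.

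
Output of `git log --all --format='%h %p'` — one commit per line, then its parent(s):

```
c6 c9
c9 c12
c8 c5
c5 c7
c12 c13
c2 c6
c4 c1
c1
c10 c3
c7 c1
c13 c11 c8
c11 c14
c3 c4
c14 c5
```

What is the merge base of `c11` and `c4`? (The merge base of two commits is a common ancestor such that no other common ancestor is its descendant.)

c1

Ancestors of c11: {c1, c11, c14, c5, c7}.
Ancestors of c4: {c1, c4}.
Common ancestors: {c1}.
The only common ancestor is c1, so it is the merge base.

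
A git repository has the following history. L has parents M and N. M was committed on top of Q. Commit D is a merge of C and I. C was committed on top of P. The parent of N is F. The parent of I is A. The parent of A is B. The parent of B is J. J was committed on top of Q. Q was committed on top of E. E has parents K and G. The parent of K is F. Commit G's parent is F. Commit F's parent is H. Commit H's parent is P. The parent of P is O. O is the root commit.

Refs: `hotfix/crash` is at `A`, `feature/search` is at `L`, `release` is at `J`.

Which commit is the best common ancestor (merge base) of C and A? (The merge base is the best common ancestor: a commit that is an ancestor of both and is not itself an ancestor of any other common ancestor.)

P

Ancestors of C: {C, O, P}.
Ancestors of A: {A, B, E, F, G, H, J, K, O, P, Q}.
Common ancestors: {O, P}.
Among these, P is not an ancestor of any other common ancestor — it is the merge base.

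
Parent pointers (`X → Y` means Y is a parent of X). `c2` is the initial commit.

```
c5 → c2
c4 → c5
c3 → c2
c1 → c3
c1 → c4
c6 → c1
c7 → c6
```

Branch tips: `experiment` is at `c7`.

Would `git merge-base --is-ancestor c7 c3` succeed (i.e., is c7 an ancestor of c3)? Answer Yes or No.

Ancestors of c3: {c2, c3}.
c7 is not in that set, so it is not an ancestor of c3.

No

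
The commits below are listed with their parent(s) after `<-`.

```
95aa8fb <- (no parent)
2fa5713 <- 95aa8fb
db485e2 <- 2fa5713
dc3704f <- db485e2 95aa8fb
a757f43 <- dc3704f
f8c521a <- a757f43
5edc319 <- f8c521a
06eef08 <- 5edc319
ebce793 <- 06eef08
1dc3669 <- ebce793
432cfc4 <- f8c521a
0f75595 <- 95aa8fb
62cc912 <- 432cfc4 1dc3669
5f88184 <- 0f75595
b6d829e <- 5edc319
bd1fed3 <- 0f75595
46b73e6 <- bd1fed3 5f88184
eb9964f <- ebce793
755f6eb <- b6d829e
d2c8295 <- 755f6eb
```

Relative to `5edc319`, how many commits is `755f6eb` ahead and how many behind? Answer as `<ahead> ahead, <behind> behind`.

2 ahead, 0 behind

Reachable from 755f6eb: {2fa5713, 5edc319, 755f6eb, 95aa8fb, a757f43, b6d829e, db485e2, dc3704f, f8c521a}.
Reachable from 5edc319: {2fa5713, 5edc319, 95aa8fb, a757f43, db485e2, dc3704f, f8c521a}.
Only in 755f6eb's history (ahead): {755f6eb, b6d829e} — 2.
Only in 5edc319's history (behind): {} — 0.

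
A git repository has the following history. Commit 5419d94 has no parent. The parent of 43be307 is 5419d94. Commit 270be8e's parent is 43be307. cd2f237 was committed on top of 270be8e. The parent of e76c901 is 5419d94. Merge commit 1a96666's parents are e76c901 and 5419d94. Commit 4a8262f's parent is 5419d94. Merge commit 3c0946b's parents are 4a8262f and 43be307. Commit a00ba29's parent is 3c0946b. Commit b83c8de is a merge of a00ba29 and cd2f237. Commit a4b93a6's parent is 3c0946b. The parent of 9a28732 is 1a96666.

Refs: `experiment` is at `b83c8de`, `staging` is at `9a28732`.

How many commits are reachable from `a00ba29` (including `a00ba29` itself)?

Walking parent pointers from a00ba29: reachable set = {3c0946b, 43be307, 4a8262f, 5419d94, a00ba29}.
That is 5 commits.

5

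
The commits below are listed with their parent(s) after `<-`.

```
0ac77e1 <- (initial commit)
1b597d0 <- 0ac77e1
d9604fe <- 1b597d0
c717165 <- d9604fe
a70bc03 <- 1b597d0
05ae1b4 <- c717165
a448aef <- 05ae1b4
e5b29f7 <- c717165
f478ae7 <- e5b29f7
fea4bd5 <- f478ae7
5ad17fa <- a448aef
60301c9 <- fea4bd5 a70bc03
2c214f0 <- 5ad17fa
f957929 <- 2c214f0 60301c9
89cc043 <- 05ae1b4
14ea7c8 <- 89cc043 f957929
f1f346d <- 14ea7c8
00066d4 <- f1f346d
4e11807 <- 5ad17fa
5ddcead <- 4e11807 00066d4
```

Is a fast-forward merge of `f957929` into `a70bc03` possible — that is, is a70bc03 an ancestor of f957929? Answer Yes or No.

A fast-forward from a70bc03 to f957929 is possible iff a70bc03 is an ancestor of f957929.
Ancestors of f957929: {05ae1b4, 0ac77e1, 1b597d0, 2c214f0, 5ad17fa, 60301c9, a448aef, a70bc03, c717165, d9604fe, e5b29f7, f478ae7, f957929, fea4bd5}.
a70bc03 is among them, so fast-forward is possible.

Yes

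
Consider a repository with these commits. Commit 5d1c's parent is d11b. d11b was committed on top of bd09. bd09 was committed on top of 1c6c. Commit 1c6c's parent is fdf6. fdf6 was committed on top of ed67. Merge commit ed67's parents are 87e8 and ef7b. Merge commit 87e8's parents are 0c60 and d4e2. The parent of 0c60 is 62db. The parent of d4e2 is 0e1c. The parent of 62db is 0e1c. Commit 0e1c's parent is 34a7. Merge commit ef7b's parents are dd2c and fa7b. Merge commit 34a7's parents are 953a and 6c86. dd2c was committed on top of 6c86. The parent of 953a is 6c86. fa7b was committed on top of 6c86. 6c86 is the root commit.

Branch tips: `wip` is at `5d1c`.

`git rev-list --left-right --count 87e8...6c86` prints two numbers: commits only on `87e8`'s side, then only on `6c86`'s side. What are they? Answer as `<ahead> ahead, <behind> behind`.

Reachable from 87e8: {0c60, 0e1c, 34a7, 62db, 6c86, 87e8, 953a, d4e2}.
Reachable from 6c86: {6c86}.
Only in 87e8's history (ahead): {0c60, 0e1c, 34a7, 62db, 87e8, 953a, d4e2} — 7.
Only in 6c86's history (behind): {} — 0.

7 ahead, 0 behind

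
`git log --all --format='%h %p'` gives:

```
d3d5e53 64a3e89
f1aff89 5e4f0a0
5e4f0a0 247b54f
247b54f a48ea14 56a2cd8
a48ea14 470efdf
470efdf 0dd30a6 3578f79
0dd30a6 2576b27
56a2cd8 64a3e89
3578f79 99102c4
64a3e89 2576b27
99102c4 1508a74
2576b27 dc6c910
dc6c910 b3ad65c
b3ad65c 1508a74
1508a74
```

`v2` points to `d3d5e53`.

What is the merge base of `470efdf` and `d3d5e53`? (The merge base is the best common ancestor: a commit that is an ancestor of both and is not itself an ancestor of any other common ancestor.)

Ancestors of 470efdf: {0dd30a6, 1508a74, 2576b27, 3578f79, 470efdf, 99102c4, b3ad65c, dc6c910}.
Ancestors of d3d5e53: {1508a74, 2576b27, 64a3e89, b3ad65c, d3d5e53, dc6c910}.
Common ancestors: {1508a74, 2576b27, b3ad65c, dc6c910}.
Among these, 2576b27 is not an ancestor of any other common ancestor — it is the merge base.

2576b27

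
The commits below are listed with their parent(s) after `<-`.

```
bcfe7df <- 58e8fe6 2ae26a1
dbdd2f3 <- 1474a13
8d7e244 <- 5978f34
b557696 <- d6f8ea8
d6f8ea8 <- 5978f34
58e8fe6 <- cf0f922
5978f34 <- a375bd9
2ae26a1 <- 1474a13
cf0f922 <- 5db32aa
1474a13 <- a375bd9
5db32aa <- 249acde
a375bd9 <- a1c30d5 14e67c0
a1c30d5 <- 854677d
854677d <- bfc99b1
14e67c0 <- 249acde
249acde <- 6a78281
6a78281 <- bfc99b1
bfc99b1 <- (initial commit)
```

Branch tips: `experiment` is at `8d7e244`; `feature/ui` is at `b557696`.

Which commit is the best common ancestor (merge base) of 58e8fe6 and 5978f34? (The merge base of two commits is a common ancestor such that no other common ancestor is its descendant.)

Ancestors of 58e8fe6: {249acde, 58e8fe6, 5db32aa, 6a78281, bfc99b1, cf0f922}.
Ancestors of 5978f34: {14e67c0, 249acde, 5978f34, 6a78281, 854677d, a1c30d5, a375bd9, bfc99b1}.
Common ancestors: {249acde, 6a78281, bfc99b1}.
Among these, 249acde is not an ancestor of any other common ancestor — it is the merge base.

249acde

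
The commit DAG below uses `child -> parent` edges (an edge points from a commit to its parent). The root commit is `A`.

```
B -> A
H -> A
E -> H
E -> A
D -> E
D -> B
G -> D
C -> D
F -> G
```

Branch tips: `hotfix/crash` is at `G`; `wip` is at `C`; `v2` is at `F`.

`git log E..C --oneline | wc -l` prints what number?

Reachable from C: {A, B, C, D, E, H}.
Reachable from E: {A, E, H}.
In C's history but not E's: {B, C, D} — 3 commits.

3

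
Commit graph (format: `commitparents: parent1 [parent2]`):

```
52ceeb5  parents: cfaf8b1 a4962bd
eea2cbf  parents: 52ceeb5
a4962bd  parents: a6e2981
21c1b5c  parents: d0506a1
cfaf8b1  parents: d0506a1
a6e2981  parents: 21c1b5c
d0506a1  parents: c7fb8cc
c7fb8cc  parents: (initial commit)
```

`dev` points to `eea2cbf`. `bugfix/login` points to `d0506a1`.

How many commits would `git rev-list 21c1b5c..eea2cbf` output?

Reachable from eea2cbf: {21c1b5c, 52ceeb5, a4962bd, a6e2981, c7fb8cc, cfaf8b1, d0506a1, eea2cbf}.
Reachable from 21c1b5c: {21c1b5c, c7fb8cc, d0506a1}.
In eea2cbf's history but not 21c1b5c's: {52ceeb5, a4962bd, a6e2981, cfaf8b1, eea2cbf} — 5 commits.

5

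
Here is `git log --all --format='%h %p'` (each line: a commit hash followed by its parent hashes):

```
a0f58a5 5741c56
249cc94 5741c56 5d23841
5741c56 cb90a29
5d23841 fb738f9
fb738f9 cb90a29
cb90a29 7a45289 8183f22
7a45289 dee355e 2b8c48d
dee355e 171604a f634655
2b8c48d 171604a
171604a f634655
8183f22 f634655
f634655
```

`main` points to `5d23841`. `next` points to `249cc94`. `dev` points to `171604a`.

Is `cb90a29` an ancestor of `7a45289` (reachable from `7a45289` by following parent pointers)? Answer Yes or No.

Ancestors of 7a45289: {171604a, 2b8c48d, 7a45289, dee355e, f634655}.
cb90a29 is not in that set, so it is not an ancestor of 7a45289.

No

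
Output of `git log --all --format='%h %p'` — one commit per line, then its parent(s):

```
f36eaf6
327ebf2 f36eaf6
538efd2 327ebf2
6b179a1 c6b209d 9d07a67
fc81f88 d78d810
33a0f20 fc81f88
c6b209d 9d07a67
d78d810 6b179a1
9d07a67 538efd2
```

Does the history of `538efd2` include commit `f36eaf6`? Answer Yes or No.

Ancestors of 538efd2 (commits reachable by following parents): {327ebf2, 538efd2, f36eaf6}.
f36eaf6 is in that set, so it is an ancestor of 538efd2.

Yes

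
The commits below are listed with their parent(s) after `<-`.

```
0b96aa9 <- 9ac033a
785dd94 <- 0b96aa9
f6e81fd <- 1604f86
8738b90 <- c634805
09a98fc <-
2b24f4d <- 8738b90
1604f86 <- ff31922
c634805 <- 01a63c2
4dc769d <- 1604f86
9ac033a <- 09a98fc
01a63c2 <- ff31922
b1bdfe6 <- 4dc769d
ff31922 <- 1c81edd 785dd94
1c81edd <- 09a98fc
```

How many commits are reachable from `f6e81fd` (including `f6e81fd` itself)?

Walking parent pointers from f6e81fd: reachable set = {09a98fc, 0b96aa9, 1604f86, 1c81edd, 785dd94, 9ac033a, f6e81fd, ff31922}.
That is 8 commits.

8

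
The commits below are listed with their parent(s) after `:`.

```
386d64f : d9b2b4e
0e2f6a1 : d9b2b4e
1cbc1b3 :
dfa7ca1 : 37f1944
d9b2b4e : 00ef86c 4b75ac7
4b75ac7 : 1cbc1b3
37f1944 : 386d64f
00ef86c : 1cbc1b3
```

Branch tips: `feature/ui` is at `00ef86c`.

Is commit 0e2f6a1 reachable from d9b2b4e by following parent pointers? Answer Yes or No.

No

Ancestors of d9b2b4e: {00ef86c, 1cbc1b3, 4b75ac7, d9b2b4e}.
0e2f6a1 is not in that set, so it is not an ancestor of d9b2b4e.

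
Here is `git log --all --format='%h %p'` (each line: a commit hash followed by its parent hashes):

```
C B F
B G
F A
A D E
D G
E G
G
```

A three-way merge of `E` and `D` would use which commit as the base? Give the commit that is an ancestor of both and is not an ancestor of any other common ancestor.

Ancestors of E: {E, G}.
Ancestors of D: {D, G}.
Common ancestors: {G}.
The only common ancestor is G, so it is the merge base.

G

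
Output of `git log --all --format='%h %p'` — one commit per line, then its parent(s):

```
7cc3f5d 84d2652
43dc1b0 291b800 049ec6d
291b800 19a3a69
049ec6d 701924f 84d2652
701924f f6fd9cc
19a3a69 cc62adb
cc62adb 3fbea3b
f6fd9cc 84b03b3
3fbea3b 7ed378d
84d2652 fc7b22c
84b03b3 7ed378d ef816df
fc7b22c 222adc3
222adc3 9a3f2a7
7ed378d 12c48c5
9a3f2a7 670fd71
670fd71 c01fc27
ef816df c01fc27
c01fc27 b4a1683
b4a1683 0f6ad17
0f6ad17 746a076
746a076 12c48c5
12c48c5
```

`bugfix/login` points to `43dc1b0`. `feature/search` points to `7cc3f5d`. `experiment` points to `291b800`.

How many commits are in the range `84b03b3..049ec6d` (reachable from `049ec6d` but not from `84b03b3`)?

8

Reachable from 049ec6d: {049ec6d, 0f6ad17, 12c48c5, 222adc3, 670fd71, 701924f, 746a076, 7ed378d, 84b03b3, 84d2652, 9a3f2a7, b4a1683, c01fc27, ef816df, f6fd9cc, fc7b22c}.
Reachable from 84b03b3: {0f6ad17, 12c48c5, 746a076, 7ed378d, 84b03b3, b4a1683, c01fc27, ef816df}.
In 049ec6d's history but not 84b03b3's: {049ec6d, 222adc3, 670fd71, 701924f, 84d2652, 9a3f2a7, f6fd9cc, fc7b22c} — 8 commits.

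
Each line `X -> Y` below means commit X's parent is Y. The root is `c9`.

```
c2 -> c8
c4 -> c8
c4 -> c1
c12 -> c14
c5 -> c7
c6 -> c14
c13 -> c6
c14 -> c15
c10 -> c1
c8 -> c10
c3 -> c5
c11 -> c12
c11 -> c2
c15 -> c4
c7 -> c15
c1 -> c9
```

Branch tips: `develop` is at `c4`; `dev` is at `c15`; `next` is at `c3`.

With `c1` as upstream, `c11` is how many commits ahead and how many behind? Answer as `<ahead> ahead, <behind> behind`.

8 ahead, 0 behind

Reachable from c11: {c1, c10, c11, c12, c14, c15, c2, c4, c8, c9}.
Reachable from c1: {c1, c9}.
Only in c11's history (ahead): {c10, c11, c12, c14, c15, c2, c4, c8} — 8.
Only in c1's history (behind): {} — 0.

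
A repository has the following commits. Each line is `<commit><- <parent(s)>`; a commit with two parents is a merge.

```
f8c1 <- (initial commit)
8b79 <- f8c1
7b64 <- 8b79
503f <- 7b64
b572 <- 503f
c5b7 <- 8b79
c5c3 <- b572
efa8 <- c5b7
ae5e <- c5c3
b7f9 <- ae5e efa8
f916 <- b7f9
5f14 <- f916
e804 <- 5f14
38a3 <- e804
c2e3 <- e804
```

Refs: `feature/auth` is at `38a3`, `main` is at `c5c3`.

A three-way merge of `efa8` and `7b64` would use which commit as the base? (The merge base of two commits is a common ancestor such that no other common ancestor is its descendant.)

8b79

Ancestors of efa8: {8b79, c5b7, efa8, f8c1}.
Ancestors of 7b64: {7b64, 8b79, f8c1}.
Common ancestors: {8b79, f8c1}.
Among these, 8b79 is not an ancestor of any other common ancestor — it is the merge base.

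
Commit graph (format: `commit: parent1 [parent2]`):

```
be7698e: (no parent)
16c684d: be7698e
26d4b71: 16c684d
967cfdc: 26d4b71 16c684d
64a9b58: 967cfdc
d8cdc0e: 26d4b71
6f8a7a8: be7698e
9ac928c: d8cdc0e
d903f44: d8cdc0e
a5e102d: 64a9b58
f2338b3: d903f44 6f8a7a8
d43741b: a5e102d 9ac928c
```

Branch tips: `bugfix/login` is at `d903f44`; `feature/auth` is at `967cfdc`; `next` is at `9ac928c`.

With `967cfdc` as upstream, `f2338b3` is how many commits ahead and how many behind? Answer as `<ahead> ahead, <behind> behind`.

4 ahead, 1 behind

Reachable from f2338b3: {16c684d, 26d4b71, 6f8a7a8, be7698e, d8cdc0e, d903f44, f2338b3}.
Reachable from 967cfdc: {16c684d, 26d4b71, 967cfdc, be7698e}.
Only in f2338b3's history (ahead): {6f8a7a8, d8cdc0e, d903f44, f2338b3} — 4.
Only in 967cfdc's history (behind): {967cfdc} — 1.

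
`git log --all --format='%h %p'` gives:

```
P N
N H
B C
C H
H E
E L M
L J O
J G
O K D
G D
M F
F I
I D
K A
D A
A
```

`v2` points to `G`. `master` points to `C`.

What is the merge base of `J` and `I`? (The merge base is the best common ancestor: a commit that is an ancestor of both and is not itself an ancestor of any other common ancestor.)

Ancestors of J: {A, D, G, J}.
Ancestors of I: {A, D, I}.
Common ancestors: {A, D}.
Among these, D is not an ancestor of any other common ancestor — it is the merge base.

D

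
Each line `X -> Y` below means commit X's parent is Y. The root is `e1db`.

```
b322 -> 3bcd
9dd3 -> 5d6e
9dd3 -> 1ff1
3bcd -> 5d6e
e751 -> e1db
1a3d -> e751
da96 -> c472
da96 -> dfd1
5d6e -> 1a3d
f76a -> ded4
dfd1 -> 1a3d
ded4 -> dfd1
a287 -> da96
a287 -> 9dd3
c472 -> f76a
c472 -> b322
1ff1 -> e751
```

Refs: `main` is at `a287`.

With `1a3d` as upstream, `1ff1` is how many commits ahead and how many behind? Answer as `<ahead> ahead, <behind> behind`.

1 ahead, 1 behind

Reachable from 1ff1: {1ff1, e1db, e751}.
Reachable from 1a3d: {1a3d, e1db, e751}.
Only in 1ff1's history (ahead): {1ff1} — 1.
Only in 1a3d's history (behind): {1a3d} — 1.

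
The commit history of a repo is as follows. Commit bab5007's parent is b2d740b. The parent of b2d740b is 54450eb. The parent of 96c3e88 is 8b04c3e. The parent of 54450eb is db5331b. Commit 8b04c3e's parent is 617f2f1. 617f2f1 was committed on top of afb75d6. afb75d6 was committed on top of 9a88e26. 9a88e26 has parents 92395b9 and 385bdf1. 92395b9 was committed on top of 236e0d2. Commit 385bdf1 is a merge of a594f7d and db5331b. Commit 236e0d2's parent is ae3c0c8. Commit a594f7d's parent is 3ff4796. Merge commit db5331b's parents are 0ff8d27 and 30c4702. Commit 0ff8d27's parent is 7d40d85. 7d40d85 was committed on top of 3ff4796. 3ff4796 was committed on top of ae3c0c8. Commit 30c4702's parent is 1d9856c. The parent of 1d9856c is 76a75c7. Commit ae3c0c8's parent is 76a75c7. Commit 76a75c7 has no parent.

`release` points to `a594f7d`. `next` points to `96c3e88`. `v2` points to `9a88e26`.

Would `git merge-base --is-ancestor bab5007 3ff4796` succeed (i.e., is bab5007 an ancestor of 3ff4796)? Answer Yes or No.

Ancestors of 3ff4796: {3ff4796, 76a75c7, ae3c0c8}.
bab5007 is not in that set, so it is not an ancestor of 3ff4796.

No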